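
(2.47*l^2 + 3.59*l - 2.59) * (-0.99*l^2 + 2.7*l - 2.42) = -2.4453*l^4 + 3.1149*l^3 + 6.2797*l^2 - 15.6808*l + 6.2678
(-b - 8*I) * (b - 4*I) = -b^2 - 4*I*b - 32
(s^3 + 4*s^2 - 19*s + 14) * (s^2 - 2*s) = s^5 + 2*s^4 - 27*s^3 + 52*s^2 - 28*s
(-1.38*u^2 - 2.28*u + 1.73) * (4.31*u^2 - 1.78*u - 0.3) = -5.9478*u^4 - 7.3704*u^3 + 11.9287*u^2 - 2.3954*u - 0.519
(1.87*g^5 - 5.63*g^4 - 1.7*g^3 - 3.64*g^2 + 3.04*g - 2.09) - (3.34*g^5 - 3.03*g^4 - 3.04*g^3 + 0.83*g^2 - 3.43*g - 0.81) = -1.47*g^5 - 2.6*g^4 + 1.34*g^3 - 4.47*g^2 + 6.47*g - 1.28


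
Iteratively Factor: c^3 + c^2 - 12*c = (c)*(c^2 + c - 12) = c*(c + 4)*(c - 3)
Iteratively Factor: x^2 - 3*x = (x - 3)*(x)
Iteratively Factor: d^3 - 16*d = (d)*(d^2 - 16) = d*(d - 4)*(d + 4)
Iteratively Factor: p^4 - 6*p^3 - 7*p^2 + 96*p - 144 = (p - 3)*(p^3 - 3*p^2 - 16*p + 48) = (p - 4)*(p - 3)*(p^2 + p - 12) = (p - 4)*(p - 3)*(p + 4)*(p - 3)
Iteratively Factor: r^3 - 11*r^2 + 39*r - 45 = (r - 3)*(r^2 - 8*r + 15) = (r - 3)^2*(r - 5)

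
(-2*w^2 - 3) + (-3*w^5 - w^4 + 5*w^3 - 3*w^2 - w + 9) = -3*w^5 - w^4 + 5*w^3 - 5*w^2 - w + 6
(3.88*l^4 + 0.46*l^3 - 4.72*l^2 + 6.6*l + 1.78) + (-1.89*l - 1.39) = 3.88*l^4 + 0.46*l^3 - 4.72*l^2 + 4.71*l + 0.39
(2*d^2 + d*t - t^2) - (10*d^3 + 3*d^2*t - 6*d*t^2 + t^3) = -10*d^3 - 3*d^2*t + 2*d^2 + 6*d*t^2 + d*t - t^3 - t^2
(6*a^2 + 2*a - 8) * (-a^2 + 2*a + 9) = -6*a^4 + 10*a^3 + 66*a^2 + 2*a - 72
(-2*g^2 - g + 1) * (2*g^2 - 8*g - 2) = -4*g^4 + 14*g^3 + 14*g^2 - 6*g - 2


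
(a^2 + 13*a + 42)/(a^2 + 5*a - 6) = (a + 7)/(a - 1)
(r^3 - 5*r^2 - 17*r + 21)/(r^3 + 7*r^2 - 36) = (r^2 - 8*r + 7)/(r^2 + 4*r - 12)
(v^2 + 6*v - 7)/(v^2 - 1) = (v + 7)/(v + 1)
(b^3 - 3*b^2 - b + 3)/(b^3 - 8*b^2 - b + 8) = (b - 3)/(b - 8)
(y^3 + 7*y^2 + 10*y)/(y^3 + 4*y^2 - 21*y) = (y^2 + 7*y + 10)/(y^2 + 4*y - 21)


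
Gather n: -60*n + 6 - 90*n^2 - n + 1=-90*n^2 - 61*n + 7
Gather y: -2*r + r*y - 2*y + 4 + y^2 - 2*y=-2*r + y^2 + y*(r - 4) + 4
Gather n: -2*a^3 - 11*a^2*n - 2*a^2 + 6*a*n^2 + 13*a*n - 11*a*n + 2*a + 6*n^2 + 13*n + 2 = -2*a^3 - 2*a^2 + 2*a + n^2*(6*a + 6) + n*(-11*a^2 + 2*a + 13) + 2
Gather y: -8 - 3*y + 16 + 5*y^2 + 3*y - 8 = 5*y^2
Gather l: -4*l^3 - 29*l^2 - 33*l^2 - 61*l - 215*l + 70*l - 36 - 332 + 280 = -4*l^3 - 62*l^2 - 206*l - 88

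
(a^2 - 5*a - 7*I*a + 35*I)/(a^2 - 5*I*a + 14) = (a - 5)/(a + 2*I)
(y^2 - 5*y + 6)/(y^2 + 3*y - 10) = (y - 3)/(y + 5)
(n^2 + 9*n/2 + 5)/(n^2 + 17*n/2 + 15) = (n + 2)/(n + 6)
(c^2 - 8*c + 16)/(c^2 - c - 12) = (c - 4)/(c + 3)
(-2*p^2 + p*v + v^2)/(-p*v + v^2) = (2*p + v)/v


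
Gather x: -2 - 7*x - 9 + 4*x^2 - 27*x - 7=4*x^2 - 34*x - 18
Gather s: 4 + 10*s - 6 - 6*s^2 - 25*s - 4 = -6*s^2 - 15*s - 6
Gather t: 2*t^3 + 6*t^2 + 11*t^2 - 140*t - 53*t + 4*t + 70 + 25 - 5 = 2*t^3 + 17*t^2 - 189*t + 90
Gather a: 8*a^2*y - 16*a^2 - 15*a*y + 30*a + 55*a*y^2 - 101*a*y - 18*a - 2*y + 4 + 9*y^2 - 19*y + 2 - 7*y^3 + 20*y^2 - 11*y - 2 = a^2*(8*y - 16) + a*(55*y^2 - 116*y + 12) - 7*y^3 + 29*y^2 - 32*y + 4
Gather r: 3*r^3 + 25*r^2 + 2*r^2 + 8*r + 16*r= 3*r^3 + 27*r^2 + 24*r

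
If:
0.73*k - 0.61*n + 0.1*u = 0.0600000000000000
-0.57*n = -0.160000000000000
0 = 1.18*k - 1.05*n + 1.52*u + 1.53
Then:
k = 0.48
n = 0.28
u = -1.18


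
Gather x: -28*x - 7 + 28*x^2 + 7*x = 28*x^2 - 21*x - 7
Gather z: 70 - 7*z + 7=77 - 7*z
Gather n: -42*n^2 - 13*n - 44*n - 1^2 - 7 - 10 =-42*n^2 - 57*n - 18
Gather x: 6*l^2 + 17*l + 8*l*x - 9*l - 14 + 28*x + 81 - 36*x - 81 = 6*l^2 + 8*l + x*(8*l - 8) - 14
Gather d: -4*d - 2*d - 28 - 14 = -6*d - 42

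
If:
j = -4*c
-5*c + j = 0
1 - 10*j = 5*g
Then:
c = 0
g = 1/5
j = 0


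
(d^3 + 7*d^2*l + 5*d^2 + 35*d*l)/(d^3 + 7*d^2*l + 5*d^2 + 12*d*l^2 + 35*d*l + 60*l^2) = d*(d + 7*l)/(d^2 + 7*d*l + 12*l^2)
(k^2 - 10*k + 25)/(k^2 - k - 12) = (-k^2 + 10*k - 25)/(-k^2 + k + 12)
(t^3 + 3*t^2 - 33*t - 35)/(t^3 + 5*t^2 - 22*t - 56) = (t^2 - 4*t - 5)/(t^2 - 2*t - 8)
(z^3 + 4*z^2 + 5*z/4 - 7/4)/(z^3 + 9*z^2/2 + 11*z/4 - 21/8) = 2*(z + 1)/(2*z + 3)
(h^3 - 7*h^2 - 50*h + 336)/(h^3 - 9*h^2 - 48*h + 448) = (h - 6)/(h - 8)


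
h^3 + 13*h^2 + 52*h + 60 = (h + 2)*(h + 5)*(h + 6)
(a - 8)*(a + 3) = a^2 - 5*a - 24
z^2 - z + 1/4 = (z - 1/2)^2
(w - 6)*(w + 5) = w^2 - w - 30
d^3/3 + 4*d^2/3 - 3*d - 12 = (d/3 + 1)*(d - 3)*(d + 4)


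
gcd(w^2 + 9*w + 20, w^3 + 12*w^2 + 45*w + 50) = w + 5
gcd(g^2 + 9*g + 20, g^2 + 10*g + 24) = g + 4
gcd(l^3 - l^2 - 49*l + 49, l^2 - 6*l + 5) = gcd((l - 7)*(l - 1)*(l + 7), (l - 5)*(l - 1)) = l - 1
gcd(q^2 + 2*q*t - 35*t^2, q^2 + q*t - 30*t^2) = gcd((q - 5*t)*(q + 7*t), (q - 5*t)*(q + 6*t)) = q - 5*t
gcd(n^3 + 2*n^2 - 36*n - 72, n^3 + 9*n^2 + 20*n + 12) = n^2 + 8*n + 12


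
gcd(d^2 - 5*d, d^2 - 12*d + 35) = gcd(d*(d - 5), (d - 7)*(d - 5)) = d - 5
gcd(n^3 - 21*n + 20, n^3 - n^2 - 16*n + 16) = n^2 - 5*n + 4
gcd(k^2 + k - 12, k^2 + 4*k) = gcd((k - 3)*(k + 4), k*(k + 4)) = k + 4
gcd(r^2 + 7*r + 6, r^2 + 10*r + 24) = r + 6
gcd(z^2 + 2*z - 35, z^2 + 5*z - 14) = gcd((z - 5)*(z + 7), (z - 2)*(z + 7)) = z + 7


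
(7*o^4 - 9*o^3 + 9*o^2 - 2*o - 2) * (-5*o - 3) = -35*o^5 + 24*o^4 - 18*o^3 - 17*o^2 + 16*o + 6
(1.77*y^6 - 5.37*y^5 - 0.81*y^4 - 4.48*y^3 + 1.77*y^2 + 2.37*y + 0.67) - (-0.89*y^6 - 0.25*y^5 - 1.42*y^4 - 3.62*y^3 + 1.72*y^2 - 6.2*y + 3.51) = 2.66*y^6 - 5.12*y^5 + 0.61*y^4 - 0.86*y^3 + 0.05*y^2 + 8.57*y - 2.84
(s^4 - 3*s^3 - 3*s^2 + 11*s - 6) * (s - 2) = s^5 - 5*s^4 + 3*s^3 + 17*s^2 - 28*s + 12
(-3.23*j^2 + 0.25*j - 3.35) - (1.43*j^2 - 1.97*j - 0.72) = -4.66*j^2 + 2.22*j - 2.63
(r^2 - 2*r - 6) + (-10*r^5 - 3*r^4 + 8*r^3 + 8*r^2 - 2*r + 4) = -10*r^5 - 3*r^4 + 8*r^3 + 9*r^2 - 4*r - 2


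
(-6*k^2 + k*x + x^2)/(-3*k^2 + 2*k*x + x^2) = (-2*k + x)/(-k + x)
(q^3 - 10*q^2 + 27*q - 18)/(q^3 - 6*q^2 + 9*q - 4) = (q^2 - 9*q + 18)/(q^2 - 5*q + 4)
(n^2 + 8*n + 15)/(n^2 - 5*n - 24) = (n + 5)/(n - 8)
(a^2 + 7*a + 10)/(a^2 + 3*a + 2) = (a + 5)/(a + 1)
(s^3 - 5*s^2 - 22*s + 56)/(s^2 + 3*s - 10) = (s^2 - 3*s - 28)/(s + 5)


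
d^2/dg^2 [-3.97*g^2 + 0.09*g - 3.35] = -7.94000000000000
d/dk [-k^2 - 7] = -2*k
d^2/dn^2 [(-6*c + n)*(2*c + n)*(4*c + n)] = 6*n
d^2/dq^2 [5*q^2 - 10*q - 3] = 10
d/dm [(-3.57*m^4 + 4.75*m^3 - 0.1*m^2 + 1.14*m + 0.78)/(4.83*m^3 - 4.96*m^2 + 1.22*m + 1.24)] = (-17.2431*m^6 + 35.4144*m^5 - 36.1432*m^4 - 17.1296*m^3 + 11.9002*m^2 + 7.4896*m + 0.462)/(23.3289*m^6 - 47.9136*m^5 + 36.3868*m^4 - 0.123999999999999*m^3 - 10.8124*m^2 + 3.0256*m + 1.5376)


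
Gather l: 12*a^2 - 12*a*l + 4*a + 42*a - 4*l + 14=12*a^2 + 46*a + l*(-12*a - 4) + 14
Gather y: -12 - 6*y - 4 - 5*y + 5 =-11*y - 11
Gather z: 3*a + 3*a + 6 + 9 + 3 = 6*a + 18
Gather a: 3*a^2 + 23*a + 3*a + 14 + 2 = 3*a^2 + 26*a + 16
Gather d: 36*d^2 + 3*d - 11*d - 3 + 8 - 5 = 36*d^2 - 8*d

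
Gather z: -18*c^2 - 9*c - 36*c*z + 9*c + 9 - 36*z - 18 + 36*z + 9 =-18*c^2 - 36*c*z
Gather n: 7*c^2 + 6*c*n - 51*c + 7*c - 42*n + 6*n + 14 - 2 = 7*c^2 - 44*c + n*(6*c - 36) + 12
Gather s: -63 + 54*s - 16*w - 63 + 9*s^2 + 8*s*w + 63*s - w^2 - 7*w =9*s^2 + s*(8*w + 117) - w^2 - 23*w - 126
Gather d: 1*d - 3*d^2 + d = -3*d^2 + 2*d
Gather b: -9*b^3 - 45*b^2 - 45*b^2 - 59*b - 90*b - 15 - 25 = -9*b^3 - 90*b^2 - 149*b - 40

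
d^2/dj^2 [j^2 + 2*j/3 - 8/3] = 2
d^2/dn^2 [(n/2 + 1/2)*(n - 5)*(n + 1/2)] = 3*n - 7/2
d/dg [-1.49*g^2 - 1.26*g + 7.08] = -2.98*g - 1.26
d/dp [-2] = 0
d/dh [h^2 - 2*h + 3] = 2*h - 2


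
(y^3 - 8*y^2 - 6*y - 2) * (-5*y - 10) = -5*y^4 + 30*y^3 + 110*y^2 + 70*y + 20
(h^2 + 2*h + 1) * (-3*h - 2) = -3*h^3 - 8*h^2 - 7*h - 2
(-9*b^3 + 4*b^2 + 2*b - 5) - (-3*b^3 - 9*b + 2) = -6*b^3 + 4*b^2 + 11*b - 7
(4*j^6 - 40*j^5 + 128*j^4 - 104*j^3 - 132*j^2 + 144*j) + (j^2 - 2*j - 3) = 4*j^6 - 40*j^5 + 128*j^4 - 104*j^3 - 131*j^2 + 142*j - 3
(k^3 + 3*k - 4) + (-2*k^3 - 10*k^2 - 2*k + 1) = -k^3 - 10*k^2 + k - 3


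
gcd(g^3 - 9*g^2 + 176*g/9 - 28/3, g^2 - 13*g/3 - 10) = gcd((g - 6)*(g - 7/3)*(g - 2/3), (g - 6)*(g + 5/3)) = g - 6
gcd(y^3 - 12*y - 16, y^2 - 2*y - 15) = 1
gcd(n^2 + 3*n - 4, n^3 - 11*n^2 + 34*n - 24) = n - 1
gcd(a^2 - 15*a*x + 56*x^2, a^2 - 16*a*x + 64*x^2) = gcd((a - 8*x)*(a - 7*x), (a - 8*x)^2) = -a + 8*x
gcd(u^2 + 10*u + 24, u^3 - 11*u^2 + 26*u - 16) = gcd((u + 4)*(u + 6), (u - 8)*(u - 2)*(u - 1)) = 1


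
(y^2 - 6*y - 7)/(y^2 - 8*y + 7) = (y + 1)/(y - 1)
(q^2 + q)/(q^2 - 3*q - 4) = q/(q - 4)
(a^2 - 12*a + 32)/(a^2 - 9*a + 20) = (a - 8)/(a - 5)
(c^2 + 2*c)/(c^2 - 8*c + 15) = c*(c + 2)/(c^2 - 8*c + 15)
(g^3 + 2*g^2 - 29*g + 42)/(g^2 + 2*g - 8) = (g^2 + 4*g - 21)/(g + 4)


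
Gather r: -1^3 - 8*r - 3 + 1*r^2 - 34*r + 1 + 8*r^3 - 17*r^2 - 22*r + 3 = 8*r^3 - 16*r^2 - 64*r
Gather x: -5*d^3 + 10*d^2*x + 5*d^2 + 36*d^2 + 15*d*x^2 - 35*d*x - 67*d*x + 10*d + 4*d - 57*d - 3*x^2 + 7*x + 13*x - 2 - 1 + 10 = -5*d^3 + 41*d^2 - 43*d + x^2*(15*d - 3) + x*(10*d^2 - 102*d + 20) + 7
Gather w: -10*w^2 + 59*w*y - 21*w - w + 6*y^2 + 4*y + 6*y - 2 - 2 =-10*w^2 + w*(59*y - 22) + 6*y^2 + 10*y - 4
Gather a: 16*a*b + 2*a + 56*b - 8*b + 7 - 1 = a*(16*b + 2) + 48*b + 6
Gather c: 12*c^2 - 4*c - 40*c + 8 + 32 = 12*c^2 - 44*c + 40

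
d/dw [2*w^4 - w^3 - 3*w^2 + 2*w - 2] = 8*w^3 - 3*w^2 - 6*w + 2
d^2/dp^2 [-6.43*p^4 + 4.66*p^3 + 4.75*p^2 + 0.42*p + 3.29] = -77.16*p^2 + 27.96*p + 9.5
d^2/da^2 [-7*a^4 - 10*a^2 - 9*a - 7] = -84*a^2 - 20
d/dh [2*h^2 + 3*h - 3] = 4*h + 3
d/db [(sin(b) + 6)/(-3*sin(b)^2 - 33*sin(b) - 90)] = cos(b)/(3*(sin(b) + 5)^2)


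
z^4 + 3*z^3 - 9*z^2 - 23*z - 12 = (z - 3)*(z + 1)^2*(z + 4)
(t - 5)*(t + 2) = t^2 - 3*t - 10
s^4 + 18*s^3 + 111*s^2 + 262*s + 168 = (s + 1)*(s + 4)*(s + 6)*(s + 7)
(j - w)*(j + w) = j^2 - w^2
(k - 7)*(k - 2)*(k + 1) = k^3 - 8*k^2 + 5*k + 14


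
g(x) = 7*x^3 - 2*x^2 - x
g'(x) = 21*x^2 - 4*x - 1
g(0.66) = 0.48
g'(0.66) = 5.51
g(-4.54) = -691.72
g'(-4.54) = 450.00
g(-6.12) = -1673.34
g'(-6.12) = 810.02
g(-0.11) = 0.08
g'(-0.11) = -0.31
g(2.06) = 50.65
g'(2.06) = 79.88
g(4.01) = 415.20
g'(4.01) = 320.64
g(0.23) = -0.25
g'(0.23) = -0.81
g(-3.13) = -231.11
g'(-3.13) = 217.25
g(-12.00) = -12372.00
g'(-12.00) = 3071.00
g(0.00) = 0.00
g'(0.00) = -1.00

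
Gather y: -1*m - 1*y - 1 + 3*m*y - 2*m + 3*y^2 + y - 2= 3*m*y - 3*m + 3*y^2 - 3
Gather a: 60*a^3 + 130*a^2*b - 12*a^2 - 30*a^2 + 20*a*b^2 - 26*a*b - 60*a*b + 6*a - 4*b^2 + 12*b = 60*a^3 + a^2*(130*b - 42) + a*(20*b^2 - 86*b + 6) - 4*b^2 + 12*b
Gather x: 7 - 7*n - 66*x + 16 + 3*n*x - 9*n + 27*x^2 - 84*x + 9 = -16*n + 27*x^2 + x*(3*n - 150) + 32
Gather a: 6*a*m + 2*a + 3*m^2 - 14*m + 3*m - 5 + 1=a*(6*m + 2) + 3*m^2 - 11*m - 4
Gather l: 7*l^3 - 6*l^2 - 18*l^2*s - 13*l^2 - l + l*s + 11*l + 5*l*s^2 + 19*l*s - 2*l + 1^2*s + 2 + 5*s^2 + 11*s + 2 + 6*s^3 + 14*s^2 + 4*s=7*l^3 + l^2*(-18*s - 19) + l*(5*s^2 + 20*s + 8) + 6*s^3 + 19*s^2 + 16*s + 4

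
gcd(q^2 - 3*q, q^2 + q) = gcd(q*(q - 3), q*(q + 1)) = q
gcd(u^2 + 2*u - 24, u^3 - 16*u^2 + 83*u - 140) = u - 4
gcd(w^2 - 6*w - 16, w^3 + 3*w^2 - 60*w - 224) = w - 8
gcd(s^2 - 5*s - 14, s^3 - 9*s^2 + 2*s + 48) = s + 2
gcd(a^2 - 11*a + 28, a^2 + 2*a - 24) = a - 4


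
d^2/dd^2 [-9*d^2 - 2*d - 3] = -18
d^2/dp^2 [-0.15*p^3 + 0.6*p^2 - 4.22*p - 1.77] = 1.2 - 0.9*p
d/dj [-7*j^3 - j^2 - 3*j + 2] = -21*j^2 - 2*j - 3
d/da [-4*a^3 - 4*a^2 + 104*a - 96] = -12*a^2 - 8*a + 104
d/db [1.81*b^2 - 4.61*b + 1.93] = 3.62*b - 4.61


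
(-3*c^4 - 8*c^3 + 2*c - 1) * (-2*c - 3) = 6*c^5 + 25*c^4 + 24*c^3 - 4*c^2 - 4*c + 3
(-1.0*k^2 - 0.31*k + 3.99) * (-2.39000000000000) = 2.39*k^2 + 0.7409*k - 9.5361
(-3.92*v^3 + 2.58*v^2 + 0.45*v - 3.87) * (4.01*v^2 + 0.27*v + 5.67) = -15.7192*v^5 + 9.2874*v^4 - 19.7253*v^3 - 0.768599999999999*v^2 + 1.5066*v - 21.9429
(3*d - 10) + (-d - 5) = 2*d - 15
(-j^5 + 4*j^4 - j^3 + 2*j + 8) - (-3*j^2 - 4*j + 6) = -j^5 + 4*j^4 - j^3 + 3*j^2 + 6*j + 2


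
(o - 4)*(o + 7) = o^2 + 3*o - 28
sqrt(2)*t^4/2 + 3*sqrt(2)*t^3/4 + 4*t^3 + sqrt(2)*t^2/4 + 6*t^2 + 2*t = t*(t + 1/2)*(t + 4*sqrt(2))*(sqrt(2)*t/2 + sqrt(2)/2)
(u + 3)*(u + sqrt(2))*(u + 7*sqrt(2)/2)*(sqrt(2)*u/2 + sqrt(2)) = sqrt(2)*u^4/2 + 5*sqrt(2)*u^3/2 + 9*u^3/2 + 13*sqrt(2)*u^2/2 + 45*u^2/2 + 35*sqrt(2)*u/2 + 27*u + 21*sqrt(2)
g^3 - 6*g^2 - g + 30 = (g - 5)*(g - 3)*(g + 2)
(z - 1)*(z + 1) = z^2 - 1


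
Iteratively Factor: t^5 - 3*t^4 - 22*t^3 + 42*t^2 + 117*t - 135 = (t + 3)*(t^4 - 6*t^3 - 4*t^2 + 54*t - 45) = (t + 3)^2*(t^3 - 9*t^2 + 23*t - 15) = (t - 5)*(t + 3)^2*(t^2 - 4*t + 3) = (t - 5)*(t - 3)*(t + 3)^2*(t - 1)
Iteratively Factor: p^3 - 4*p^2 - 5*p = (p + 1)*(p^2 - 5*p) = (p - 5)*(p + 1)*(p)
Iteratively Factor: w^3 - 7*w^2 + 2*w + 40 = (w + 2)*(w^2 - 9*w + 20) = (w - 4)*(w + 2)*(w - 5)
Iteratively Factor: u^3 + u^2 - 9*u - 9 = (u + 1)*(u^2 - 9) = (u - 3)*(u + 1)*(u + 3)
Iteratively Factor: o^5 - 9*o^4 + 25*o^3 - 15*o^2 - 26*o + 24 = (o - 1)*(o^4 - 8*o^3 + 17*o^2 + 2*o - 24) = (o - 3)*(o - 1)*(o^3 - 5*o^2 + 2*o + 8) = (o - 4)*(o - 3)*(o - 1)*(o^2 - o - 2) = (o - 4)*(o - 3)*(o - 1)*(o + 1)*(o - 2)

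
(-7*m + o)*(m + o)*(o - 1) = -7*m^2*o + 7*m^2 - 6*m*o^2 + 6*m*o + o^3 - o^2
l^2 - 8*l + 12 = (l - 6)*(l - 2)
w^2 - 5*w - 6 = (w - 6)*(w + 1)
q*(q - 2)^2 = q^3 - 4*q^2 + 4*q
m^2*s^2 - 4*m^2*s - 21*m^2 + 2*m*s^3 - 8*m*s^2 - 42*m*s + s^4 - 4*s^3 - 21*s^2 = (m + s)^2*(s - 7)*(s + 3)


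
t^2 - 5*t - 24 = (t - 8)*(t + 3)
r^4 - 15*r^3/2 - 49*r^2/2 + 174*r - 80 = (r - 8)*(r - 4)*(r - 1/2)*(r + 5)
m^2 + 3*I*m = m*(m + 3*I)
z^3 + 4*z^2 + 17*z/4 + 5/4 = (z + 1/2)*(z + 1)*(z + 5/2)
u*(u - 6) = u^2 - 6*u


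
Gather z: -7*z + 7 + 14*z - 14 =7*z - 7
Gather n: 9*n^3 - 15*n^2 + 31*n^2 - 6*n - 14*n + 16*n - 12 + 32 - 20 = 9*n^3 + 16*n^2 - 4*n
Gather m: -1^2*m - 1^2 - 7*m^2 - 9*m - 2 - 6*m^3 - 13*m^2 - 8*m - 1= -6*m^3 - 20*m^2 - 18*m - 4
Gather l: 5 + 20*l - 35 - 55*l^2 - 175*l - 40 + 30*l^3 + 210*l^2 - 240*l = 30*l^3 + 155*l^2 - 395*l - 70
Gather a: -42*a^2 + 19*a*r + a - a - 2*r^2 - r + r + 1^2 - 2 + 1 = -42*a^2 + 19*a*r - 2*r^2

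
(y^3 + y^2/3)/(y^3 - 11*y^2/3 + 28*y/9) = 3*y*(3*y + 1)/(9*y^2 - 33*y + 28)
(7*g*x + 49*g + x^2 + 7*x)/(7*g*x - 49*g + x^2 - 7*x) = (x + 7)/(x - 7)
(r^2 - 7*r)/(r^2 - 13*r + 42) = r/(r - 6)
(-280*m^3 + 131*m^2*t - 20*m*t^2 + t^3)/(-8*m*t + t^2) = 35*m^2/t - 12*m + t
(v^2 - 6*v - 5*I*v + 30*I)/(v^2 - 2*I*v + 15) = (v - 6)/(v + 3*I)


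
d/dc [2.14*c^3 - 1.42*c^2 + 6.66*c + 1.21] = 6.42*c^2 - 2.84*c + 6.66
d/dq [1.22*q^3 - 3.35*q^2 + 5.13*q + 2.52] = 3.66*q^2 - 6.7*q + 5.13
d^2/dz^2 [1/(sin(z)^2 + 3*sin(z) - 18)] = (-4*sin(z)^4 - 9*sin(z)^3 - 75*sin(z)^2 - 36*sin(z) + 54)/(sin(z)^2 + 3*sin(z) - 18)^3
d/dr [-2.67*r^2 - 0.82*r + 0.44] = -5.34*r - 0.82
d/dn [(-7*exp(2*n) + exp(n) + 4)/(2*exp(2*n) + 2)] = (-exp(2*n) - 22*exp(n) + 1)*exp(n)/(2*(exp(4*n) + 2*exp(2*n) + 1))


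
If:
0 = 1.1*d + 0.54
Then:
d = -0.49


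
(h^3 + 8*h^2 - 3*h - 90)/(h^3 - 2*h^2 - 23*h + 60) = (h + 6)/(h - 4)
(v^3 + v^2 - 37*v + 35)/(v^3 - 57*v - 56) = (v^2 - 6*v + 5)/(v^2 - 7*v - 8)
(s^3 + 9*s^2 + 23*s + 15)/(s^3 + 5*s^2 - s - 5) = (s + 3)/(s - 1)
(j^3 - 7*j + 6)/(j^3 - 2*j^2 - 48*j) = (-j^3 + 7*j - 6)/(j*(-j^2 + 2*j + 48))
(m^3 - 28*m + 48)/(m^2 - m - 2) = (m^2 + 2*m - 24)/(m + 1)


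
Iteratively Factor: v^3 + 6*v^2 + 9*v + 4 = (v + 1)*(v^2 + 5*v + 4) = (v + 1)^2*(v + 4)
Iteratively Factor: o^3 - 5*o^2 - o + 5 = (o + 1)*(o^2 - 6*o + 5) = (o - 1)*(o + 1)*(o - 5)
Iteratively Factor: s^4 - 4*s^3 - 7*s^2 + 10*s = (s)*(s^3 - 4*s^2 - 7*s + 10) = s*(s + 2)*(s^2 - 6*s + 5) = s*(s - 1)*(s + 2)*(s - 5)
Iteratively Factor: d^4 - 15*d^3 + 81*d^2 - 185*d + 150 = (d - 5)*(d^3 - 10*d^2 + 31*d - 30) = (d - 5)*(d - 2)*(d^2 - 8*d + 15) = (d - 5)^2*(d - 2)*(d - 3)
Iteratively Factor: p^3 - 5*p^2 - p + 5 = (p + 1)*(p^2 - 6*p + 5) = (p - 5)*(p + 1)*(p - 1)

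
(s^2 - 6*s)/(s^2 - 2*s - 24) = s/(s + 4)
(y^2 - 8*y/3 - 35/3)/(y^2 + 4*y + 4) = (3*y^2 - 8*y - 35)/(3*(y^2 + 4*y + 4))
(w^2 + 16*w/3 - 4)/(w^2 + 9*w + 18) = (w - 2/3)/(w + 3)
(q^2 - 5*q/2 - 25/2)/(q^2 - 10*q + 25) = (q + 5/2)/(q - 5)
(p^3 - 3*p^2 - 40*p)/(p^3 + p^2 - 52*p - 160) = p/(p + 4)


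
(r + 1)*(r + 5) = r^2 + 6*r + 5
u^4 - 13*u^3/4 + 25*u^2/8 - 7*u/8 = u*(u - 7/4)*(u - 1)*(u - 1/2)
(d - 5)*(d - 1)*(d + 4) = d^3 - 2*d^2 - 19*d + 20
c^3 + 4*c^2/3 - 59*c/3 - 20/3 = (c - 4)*(c + 1/3)*(c + 5)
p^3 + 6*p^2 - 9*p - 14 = (p - 2)*(p + 1)*(p + 7)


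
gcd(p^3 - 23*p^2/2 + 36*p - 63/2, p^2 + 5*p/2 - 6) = p - 3/2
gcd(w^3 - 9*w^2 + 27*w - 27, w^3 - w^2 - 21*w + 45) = w^2 - 6*w + 9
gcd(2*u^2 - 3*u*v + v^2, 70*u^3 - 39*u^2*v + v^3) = 2*u - v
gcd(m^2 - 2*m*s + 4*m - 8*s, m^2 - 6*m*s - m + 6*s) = 1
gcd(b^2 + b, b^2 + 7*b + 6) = b + 1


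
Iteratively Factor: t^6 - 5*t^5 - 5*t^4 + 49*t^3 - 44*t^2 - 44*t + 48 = (t - 2)*(t^5 - 3*t^4 - 11*t^3 + 27*t^2 + 10*t - 24) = (t - 2)*(t - 1)*(t^4 - 2*t^3 - 13*t^2 + 14*t + 24) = (t - 2)^2*(t - 1)*(t^3 - 13*t - 12) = (t - 4)*(t - 2)^2*(t - 1)*(t^2 + 4*t + 3) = (t - 4)*(t - 2)^2*(t - 1)*(t + 3)*(t + 1)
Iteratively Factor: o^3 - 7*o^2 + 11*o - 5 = (o - 1)*(o^2 - 6*o + 5) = (o - 5)*(o - 1)*(o - 1)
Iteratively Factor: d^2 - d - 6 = (d + 2)*(d - 3)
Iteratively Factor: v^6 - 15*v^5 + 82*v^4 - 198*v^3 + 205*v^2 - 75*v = (v - 1)*(v^5 - 14*v^4 + 68*v^3 - 130*v^2 + 75*v) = (v - 5)*(v - 1)*(v^4 - 9*v^3 + 23*v^2 - 15*v) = (v - 5)*(v - 1)^2*(v^3 - 8*v^2 + 15*v) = (v - 5)^2*(v - 1)^2*(v^2 - 3*v) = (v - 5)^2*(v - 3)*(v - 1)^2*(v)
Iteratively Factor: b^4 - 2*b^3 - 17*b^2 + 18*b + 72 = (b - 3)*(b^3 + b^2 - 14*b - 24) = (b - 3)*(b + 2)*(b^2 - b - 12) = (b - 3)*(b + 2)*(b + 3)*(b - 4)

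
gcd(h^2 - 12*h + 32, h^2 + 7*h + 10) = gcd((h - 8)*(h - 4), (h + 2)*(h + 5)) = 1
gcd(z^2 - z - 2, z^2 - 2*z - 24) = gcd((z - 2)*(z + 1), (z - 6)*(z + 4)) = 1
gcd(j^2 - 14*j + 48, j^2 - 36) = j - 6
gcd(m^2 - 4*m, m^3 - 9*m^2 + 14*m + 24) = m - 4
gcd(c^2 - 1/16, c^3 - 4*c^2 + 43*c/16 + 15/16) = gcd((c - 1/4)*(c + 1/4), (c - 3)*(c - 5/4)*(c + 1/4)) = c + 1/4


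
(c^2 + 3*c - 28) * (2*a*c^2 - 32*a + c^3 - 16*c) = 2*a*c^4 + 6*a*c^3 - 88*a*c^2 - 96*a*c + 896*a + c^5 + 3*c^4 - 44*c^3 - 48*c^2 + 448*c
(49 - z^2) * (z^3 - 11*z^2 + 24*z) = -z^5 + 11*z^4 + 25*z^3 - 539*z^2 + 1176*z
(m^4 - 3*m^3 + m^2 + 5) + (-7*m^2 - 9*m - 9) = m^4 - 3*m^3 - 6*m^2 - 9*m - 4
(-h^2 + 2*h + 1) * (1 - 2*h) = 2*h^3 - 5*h^2 + 1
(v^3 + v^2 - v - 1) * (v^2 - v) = v^5 - 2*v^3 + v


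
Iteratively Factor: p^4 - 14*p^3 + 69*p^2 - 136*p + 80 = (p - 5)*(p^3 - 9*p^2 + 24*p - 16) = (p - 5)*(p - 1)*(p^2 - 8*p + 16) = (p - 5)*(p - 4)*(p - 1)*(p - 4)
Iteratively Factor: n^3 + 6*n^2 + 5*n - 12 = (n - 1)*(n^2 + 7*n + 12) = (n - 1)*(n + 3)*(n + 4)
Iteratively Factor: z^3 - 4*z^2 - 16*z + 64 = (z - 4)*(z^2 - 16) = (z - 4)*(z + 4)*(z - 4)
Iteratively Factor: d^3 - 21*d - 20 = (d - 5)*(d^2 + 5*d + 4) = (d - 5)*(d + 1)*(d + 4)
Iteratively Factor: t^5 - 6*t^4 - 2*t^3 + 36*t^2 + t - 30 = (t + 1)*(t^4 - 7*t^3 + 5*t^2 + 31*t - 30) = (t - 3)*(t + 1)*(t^3 - 4*t^2 - 7*t + 10) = (t - 3)*(t + 1)*(t + 2)*(t^2 - 6*t + 5) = (t - 5)*(t - 3)*(t + 1)*(t + 2)*(t - 1)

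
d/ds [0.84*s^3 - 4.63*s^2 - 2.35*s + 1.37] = 2.52*s^2 - 9.26*s - 2.35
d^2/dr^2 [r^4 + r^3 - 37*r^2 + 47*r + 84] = 12*r^2 + 6*r - 74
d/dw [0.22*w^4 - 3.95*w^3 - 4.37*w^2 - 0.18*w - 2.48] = 0.88*w^3 - 11.85*w^2 - 8.74*w - 0.18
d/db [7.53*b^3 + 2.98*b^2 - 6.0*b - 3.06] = 22.59*b^2 + 5.96*b - 6.0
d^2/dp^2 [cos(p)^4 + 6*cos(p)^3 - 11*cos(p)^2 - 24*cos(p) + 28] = -16*sin(p)^4 - 24*sin(p)^2 + 39*cos(p)/2 - 27*cos(3*p)/2 + 18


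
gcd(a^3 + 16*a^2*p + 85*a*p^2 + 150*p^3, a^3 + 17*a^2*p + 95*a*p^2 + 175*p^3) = a^2 + 10*a*p + 25*p^2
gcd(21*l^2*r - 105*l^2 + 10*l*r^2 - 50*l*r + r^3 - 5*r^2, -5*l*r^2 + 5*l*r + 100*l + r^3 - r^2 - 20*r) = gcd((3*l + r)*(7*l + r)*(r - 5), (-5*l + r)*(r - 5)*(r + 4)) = r - 5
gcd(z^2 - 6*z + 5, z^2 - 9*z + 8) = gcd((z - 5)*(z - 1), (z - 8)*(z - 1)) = z - 1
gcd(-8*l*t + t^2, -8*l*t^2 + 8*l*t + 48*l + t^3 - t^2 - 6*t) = -8*l + t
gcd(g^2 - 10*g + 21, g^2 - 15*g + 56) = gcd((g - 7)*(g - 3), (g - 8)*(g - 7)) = g - 7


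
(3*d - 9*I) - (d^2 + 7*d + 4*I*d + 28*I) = -d^2 - 4*d - 4*I*d - 37*I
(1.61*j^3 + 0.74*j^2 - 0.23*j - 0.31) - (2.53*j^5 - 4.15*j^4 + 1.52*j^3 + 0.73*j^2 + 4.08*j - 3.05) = -2.53*j^5 + 4.15*j^4 + 0.0900000000000001*j^3 + 0.01*j^2 - 4.31*j + 2.74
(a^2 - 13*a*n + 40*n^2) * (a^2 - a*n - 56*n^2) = a^4 - 14*a^3*n - 3*a^2*n^2 + 688*a*n^3 - 2240*n^4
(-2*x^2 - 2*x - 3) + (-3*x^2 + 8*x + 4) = -5*x^2 + 6*x + 1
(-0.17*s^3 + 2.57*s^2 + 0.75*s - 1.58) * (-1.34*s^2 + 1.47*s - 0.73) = 0.2278*s^5 - 3.6937*s^4 + 2.897*s^3 + 1.3436*s^2 - 2.8701*s + 1.1534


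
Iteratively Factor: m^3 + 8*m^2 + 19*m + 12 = (m + 4)*(m^2 + 4*m + 3) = (m + 1)*(m + 4)*(m + 3)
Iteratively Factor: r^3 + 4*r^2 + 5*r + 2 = (r + 1)*(r^2 + 3*r + 2) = (r + 1)^2*(r + 2)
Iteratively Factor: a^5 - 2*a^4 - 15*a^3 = (a)*(a^4 - 2*a^3 - 15*a^2) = a^2*(a^3 - 2*a^2 - 15*a) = a^2*(a + 3)*(a^2 - 5*a) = a^3*(a + 3)*(a - 5)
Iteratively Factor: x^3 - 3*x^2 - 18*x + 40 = (x - 5)*(x^2 + 2*x - 8) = (x - 5)*(x + 4)*(x - 2)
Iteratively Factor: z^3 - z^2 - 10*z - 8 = (z + 2)*(z^2 - 3*z - 4) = (z + 1)*(z + 2)*(z - 4)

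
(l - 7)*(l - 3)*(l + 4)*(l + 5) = l^4 - l^3 - 49*l^2 - 11*l + 420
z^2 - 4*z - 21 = (z - 7)*(z + 3)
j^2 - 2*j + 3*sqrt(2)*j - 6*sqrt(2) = (j - 2)*(j + 3*sqrt(2))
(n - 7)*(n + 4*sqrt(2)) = n^2 - 7*n + 4*sqrt(2)*n - 28*sqrt(2)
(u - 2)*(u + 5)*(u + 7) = u^3 + 10*u^2 + 11*u - 70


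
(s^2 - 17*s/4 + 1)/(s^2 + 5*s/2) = (4*s^2 - 17*s + 4)/(2*s*(2*s + 5))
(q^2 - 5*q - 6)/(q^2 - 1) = (q - 6)/(q - 1)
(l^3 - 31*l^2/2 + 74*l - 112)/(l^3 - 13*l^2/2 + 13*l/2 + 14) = (l - 8)/(l + 1)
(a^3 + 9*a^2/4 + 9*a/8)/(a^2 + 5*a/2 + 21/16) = 2*a*(2*a + 3)/(4*a + 7)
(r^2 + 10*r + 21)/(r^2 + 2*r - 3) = (r + 7)/(r - 1)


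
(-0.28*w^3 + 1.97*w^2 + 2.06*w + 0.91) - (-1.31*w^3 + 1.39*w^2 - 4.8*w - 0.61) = 1.03*w^3 + 0.58*w^2 + 6.86*w + 1.52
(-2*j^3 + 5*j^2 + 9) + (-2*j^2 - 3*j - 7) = -2*j^3 + 3*j^2 - 3*j + 2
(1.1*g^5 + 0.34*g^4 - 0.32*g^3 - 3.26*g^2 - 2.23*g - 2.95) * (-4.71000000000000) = -5.181*g^5 - 1.6014*g^4 + 1.5072*g^3 + 15.3546*g^2 + 10.5033*g + 13.8945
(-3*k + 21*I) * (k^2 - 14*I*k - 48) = -3*k^3 + 63*I*k^2 + 438*k - 1008*I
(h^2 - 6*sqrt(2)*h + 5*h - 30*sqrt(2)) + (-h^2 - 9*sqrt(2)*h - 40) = -15*sqrt(2)*h + 5*h - 30*sqrt(2) - 40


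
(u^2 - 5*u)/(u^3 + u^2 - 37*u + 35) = u/(u^2 + 6*u - 7)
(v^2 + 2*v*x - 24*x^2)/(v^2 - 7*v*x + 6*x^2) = (v^2 + 2*v*x - 24*x^2)/(v^2 - 7*v*x + 6*x^2)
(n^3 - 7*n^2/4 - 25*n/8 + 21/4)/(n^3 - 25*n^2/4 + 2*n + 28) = (n^2 - 7*n/2 + 3)/(n^2 - 8*n + 16)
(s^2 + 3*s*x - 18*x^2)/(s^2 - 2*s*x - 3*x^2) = (s + 6*x)/(s + x)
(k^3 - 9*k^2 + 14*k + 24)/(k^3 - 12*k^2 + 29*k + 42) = (k - 4)/(k - 7)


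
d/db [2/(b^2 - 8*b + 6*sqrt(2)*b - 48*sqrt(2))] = 4*(-b - 3*sqrt(2) + 4)/(b^2 - 8*b + 6*sqrt(2)*b - 48*sqrt(2))^2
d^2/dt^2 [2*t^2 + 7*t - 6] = 4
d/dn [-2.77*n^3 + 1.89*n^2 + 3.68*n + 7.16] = -8.31*n^2 + 3.78*n + 3.68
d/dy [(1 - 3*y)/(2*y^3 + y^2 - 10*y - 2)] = (-6*y^3 - 3*y^2 + 30*y + 2*(3*y - 1)*(3*y^2 + y - 5) + 6)/(2*y^3 + y^2 - 10*y - 2)^2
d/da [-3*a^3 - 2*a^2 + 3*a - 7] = -9*a^2 - 4*a + 3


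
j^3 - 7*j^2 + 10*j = j*(j - 5)*(j - 2)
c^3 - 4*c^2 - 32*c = c*(c - 8)*(c + 4)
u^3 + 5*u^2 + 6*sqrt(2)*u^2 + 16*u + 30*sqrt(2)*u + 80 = (u + 5)*(u + 2*sqrt(2))*(u + 4*sqrt(2))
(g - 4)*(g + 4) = g^2 - 16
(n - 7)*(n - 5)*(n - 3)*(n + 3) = n^4 - 12*n^3 + 26*n^2 + 108*n - 315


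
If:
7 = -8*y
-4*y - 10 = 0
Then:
No Solution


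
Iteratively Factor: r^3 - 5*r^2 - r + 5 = (r - 1)*(r^2 - 4*r - 5) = (r - 1)*(r + 1)*(r - 5)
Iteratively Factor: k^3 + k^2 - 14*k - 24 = (k + 2)*(k^2 - k - 12) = (k + 2)*(k + 3)*(k - 4)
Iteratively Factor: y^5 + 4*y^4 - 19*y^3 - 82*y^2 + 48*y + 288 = (y - 4)*(y^4 + 8*y^3 + 13*y^2 - 30*y - 72) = (y - 4)*(y + 3)*(y^3 + 5*y^2 - 2*y - 24) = (y - 4)*(y - 2)*(y + 3)*(y^2 + 7*y + 12) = (y - 4)*(y - 2)*(y + 3)*(y + 4)*(y + 3)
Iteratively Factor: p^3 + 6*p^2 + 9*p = (p)*(p^2 + 6*p + 9) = p*(p + 3)*(p + 3)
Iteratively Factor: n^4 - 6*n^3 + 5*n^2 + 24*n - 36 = (n - 3)*(n^3 - 3*n^2 - 4*n + 12) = (n - 3)*(n + 2)*(n^2 - 5*n + 6) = (n - 3)^2*(n + 2)*(n - 2)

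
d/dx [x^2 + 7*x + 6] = 2*x + 7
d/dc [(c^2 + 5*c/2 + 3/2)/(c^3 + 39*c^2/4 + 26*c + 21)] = 2*(-8*c^4 - 40*c^3 - 23*c^2 + 102*c + 108)/(16*c^6 + 312*c^5 + 2353*c^4 + 8784*c^3 + 17368*c^2 + 17472*c + 7056)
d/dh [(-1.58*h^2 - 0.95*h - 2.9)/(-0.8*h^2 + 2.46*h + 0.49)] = (-4.6468*h^2 - 6.1884*h + 6.6685)/(0.64*h^4 - 3.936*h^3 + 5.2676*h^2 + 2.4108*h + 0.2401)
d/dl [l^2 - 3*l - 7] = 2*l - 3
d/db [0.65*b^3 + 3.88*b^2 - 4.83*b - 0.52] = 1.95*b^2 + 7.76*b - 4.83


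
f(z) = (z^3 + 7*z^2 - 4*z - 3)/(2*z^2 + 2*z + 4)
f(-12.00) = -2.52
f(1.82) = 1.33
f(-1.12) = 2.07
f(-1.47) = 2.76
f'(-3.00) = 0.57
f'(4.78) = 0.73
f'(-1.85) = -0.42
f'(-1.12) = -2.52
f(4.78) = 4.17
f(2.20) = 1.81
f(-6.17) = 0.79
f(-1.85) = 3.08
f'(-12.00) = 0.54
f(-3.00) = 2.81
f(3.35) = 3.01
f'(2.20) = 1.20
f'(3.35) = 0.91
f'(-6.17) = 0.61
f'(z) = (-4*z - 2)*(z^3 + 7*z^2 - 4*z - 3)/(2*z^2 + 2*z + 4)^2 + (3*z^2 + 14*z - 4)/(2*z^2 + 2*z + 4) = (z^4 + 2*z^3 + 17*z^2 + 34*z - 5)/(2*(z^4 + 2*z^3 + 5*z^2 + 4*z + 4))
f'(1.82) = 1.34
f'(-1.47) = -1.38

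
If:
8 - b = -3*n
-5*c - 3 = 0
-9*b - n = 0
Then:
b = 2/7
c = -3/5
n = -18/7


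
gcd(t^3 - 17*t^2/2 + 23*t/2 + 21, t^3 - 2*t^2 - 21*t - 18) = t^2 - 5*t - 6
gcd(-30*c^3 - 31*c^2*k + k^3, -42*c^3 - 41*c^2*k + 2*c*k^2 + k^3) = 6*c^2 + 5*c*k - k^2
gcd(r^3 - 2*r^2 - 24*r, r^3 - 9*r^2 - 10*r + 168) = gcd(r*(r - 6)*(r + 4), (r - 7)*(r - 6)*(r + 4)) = r^2 - 2*r - 24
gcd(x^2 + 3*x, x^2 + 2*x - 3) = x + 3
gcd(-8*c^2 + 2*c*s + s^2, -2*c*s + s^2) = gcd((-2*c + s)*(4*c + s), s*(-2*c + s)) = -2*c + s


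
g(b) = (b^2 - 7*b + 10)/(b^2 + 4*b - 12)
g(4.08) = -0.09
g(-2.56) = -2.20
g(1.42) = -0.48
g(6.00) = 0.08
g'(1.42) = 0.20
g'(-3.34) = 1.55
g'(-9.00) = 1.22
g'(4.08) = 0.11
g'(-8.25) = 2.17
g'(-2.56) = 0.93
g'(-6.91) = 13.28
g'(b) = (-2*b - 4)*(b^2 - 7*b + 10)/(b^2 + 4*b - 12)^2 + (2*b - 7)/(b^2 + 4*b - 12) = 11/(b^2 + 12*b + 36)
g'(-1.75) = 0.61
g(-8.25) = 5.89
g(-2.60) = -2.24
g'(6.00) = 0.08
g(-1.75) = -1.59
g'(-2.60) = 0.95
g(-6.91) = 13.09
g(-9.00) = 4.67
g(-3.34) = -3.14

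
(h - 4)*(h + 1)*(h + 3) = h^3 - 13*h - 12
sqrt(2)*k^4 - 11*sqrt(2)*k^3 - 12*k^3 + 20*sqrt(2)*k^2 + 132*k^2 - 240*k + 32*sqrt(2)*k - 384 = (k - 8)*(k - 4)*(k - 6*sqrt(2))*(sqrt(2)*k + sqrt(2))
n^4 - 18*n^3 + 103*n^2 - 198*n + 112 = (n - 8)*(n - 7)*(n - 2)*(n - 1)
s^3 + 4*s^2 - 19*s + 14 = (s - 2)*(s - 1)*(s + 7)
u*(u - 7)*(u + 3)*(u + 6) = u^4 + 2*u^3 - 45*u^2 - 126*u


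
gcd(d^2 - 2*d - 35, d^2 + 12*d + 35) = d + 5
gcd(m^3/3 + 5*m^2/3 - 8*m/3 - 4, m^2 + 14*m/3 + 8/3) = 1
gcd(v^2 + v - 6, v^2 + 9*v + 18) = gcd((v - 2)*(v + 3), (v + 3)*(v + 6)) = v + 3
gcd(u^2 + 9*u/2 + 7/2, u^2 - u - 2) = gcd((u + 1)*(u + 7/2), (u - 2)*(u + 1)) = u + 1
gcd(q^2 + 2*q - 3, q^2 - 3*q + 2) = q - 1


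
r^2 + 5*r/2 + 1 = (r + 1/2)*(r + 2)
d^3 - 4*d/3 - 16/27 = (d - 4/3)*(d + 2/3)^2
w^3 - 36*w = w*(w - 6)*(w + 6)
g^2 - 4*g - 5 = (g - 5)*(g + 1)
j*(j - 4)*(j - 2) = j^3 - 6*j^2 + 8*j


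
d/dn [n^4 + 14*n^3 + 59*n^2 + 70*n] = 4*n^3 + 42*n^2 + 118*n + 70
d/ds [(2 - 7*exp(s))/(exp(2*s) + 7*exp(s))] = (7*exp(2*s) - 4*exp(s) - 14)*exp(-s)/(exp(2*s) + 14*exp(s) + 49)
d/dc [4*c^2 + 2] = 8*c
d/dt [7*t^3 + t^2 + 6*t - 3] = 21*t^2 + 2*t + 6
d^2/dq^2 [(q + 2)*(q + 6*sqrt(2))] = 2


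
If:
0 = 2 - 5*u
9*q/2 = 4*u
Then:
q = 16/45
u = 2/5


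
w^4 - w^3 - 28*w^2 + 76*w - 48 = (w - 4)*(w - 2)*(w - 1)*(w + 6)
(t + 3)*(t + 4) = t^2 + 7*t + 12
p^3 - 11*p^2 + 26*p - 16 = (p - 8)*(p - 2)*(p - 1)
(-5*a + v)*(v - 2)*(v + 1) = -5*a*v^2 + 5*a*v + 10*a + v^3 - v^2 - 2*v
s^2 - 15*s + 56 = (s - 8)*(s - 7)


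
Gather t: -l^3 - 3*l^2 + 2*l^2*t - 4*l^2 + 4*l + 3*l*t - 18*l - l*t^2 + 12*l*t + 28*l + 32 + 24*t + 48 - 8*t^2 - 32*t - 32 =-l^3 - 7*l^2 + 14*l + t^2*(-l - 8) + t*(2*l^2 + 15*l - 8) + 48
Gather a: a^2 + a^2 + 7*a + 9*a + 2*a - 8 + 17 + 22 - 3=2*a^2 + 18*a + 28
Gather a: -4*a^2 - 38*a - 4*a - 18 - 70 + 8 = -4*a^2 - 42*a - 80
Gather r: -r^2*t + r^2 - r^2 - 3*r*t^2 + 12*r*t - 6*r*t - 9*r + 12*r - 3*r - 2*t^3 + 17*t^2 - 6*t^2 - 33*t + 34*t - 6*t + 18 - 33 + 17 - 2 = -r^2*t + r*(-3*t^2 + 6*t) - 2*t^3 + 11*t^2 - 5*t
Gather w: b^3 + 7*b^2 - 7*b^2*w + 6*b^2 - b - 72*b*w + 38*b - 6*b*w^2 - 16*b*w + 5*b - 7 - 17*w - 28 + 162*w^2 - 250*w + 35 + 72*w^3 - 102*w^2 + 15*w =b^3 + 13*b^2 + 42*b + 72*w^3 + w^2*(60 - 6*b) + w*(-7*b^2 - 88*b - 252)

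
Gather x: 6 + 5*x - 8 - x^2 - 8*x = -x^2 - 3*x - 2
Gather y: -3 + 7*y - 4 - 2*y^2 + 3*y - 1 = -2*y^2 + 10*y - 8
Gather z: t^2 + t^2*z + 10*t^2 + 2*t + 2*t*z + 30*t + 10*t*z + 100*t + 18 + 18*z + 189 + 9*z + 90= 11*t^2 + 132*t + z*(t^2 + 12*t + 27) + 297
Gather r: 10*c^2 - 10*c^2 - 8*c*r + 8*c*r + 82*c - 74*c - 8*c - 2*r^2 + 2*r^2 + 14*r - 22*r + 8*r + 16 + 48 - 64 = 0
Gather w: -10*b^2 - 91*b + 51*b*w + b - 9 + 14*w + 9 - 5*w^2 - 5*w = -10*b^2 - 90*b - 5*w^2 + w*(51*b + 9)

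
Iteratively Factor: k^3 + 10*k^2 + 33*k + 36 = (k + 4)*(k^2 + 6*k + 9) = (k + 3)*(k + 4)*(k + 3)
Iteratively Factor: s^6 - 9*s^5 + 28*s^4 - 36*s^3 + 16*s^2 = (s)*(s^5 - 9*s^4 + 28*s^3 - 36*s^2 + 16*s) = s*(s - 2)*(s^4 - 7*s^3 + 14*s^2 - 8*s) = s*(s - 4)*(s - 2)*(s^3 - 3*s^2 + 2*s) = s^2*(s - 4)*(s - 2)*(s^2 - 3*s + 2) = s^2*(s - 4)*(s - 2)^2*(s - 1)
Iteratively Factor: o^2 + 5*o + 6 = (o + 3)*(o + 2)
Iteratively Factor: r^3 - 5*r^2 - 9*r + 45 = (r - 3)*(r^2 - 2*r - 15) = (r - 3)*(r + 3)*(r - 5)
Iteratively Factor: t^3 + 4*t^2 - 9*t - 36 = (t - 3)*(t^2 + 7*t + 12) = (t - 3)*(t + 4)*(t + 3)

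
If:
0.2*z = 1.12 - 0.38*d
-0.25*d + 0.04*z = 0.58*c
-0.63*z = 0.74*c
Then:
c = -0.94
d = 2.36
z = 1.11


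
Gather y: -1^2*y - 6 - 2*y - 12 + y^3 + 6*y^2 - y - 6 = y^3 + 6*y^2 - 4*y - 24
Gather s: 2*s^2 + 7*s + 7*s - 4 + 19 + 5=2*s^2 + 14*s + 20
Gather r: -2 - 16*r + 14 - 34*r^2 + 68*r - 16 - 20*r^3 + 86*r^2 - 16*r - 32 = -20*r^3 + 52*r^2 + 36*r - 36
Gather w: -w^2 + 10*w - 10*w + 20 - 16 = 4 - w^2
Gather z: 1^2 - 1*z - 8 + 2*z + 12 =z + 5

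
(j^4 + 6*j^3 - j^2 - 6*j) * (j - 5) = j^5 + j^4 - 31*j^3 - j^2 + 30*j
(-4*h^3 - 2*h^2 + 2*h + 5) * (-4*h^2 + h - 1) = 16*h^5 + 4*h^4 - 6*h^3 - 16*h^2 + 3*h - 5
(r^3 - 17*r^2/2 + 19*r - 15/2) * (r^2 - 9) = r^5 - 17*r^4/2 + 10*r^3 + 69*r^2 - 171*r + 135/2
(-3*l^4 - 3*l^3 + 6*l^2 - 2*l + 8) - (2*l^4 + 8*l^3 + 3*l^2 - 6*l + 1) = -5*l^4 - 11*l^3 + 3*l^2 + 4*l + 7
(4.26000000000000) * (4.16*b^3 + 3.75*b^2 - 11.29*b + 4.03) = 17.7216*b^3 + 15.975*b^2 - 48.0954*b + 17.1678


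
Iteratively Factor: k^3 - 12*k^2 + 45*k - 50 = (k - 2)*(k^2 - 10*k + 25) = (k - 5)*(k - 2)*(k - 5)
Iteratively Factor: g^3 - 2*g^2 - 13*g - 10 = (g + 2)*(g^2 - 4*g - 5) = (g - 5)*(g + 2)*(g + 1)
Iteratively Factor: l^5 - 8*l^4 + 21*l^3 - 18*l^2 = (l - 2)*(l^4 - 6*l^3 + 9*l^2) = l*(l - 2)*(l^3 - 6*l^2 + 9*l) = l*(l - 3)*(l - 2)*(l^2 - 3*l) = l^2*(l - 3)*(l - 2)*(l - 3)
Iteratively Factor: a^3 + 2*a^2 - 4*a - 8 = (a - 2)*(a^2 + 4*a + 4) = (a - 2)*(a + 2)*(a + 2)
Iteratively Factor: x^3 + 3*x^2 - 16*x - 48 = (x + 4)*(x^2 - x - 12) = (x + 3)*(x + 4)*(x - 4)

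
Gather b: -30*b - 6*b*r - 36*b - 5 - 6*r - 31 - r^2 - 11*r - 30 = b*(-6*r - 66) - r^2 - 17*r - 66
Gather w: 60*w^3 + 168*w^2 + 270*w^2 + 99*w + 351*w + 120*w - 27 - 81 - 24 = 60*w^3 + 438*w^2 + 570*w - 132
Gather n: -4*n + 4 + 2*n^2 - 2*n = 2*n^2 - 6*n + 4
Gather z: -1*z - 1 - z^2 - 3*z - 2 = -z^2 - 4*z - 3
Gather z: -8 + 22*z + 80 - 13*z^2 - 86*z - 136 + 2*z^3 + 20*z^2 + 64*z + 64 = 2*z^3 + 7*z^2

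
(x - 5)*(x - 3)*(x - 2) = x^3 - 10*x^2 + 31*x - 30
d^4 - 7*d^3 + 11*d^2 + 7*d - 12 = (d - 4)*(d - 3)*(d - 1)*(d + 1)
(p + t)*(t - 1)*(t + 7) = p*t^2 + 6*p*t - 7*p + t^3 + 6*t^2 - 7*t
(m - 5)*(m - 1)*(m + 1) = m^3 - 5*m^2 - m + 5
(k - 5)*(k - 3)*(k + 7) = k^3 - k^2 - 41*k + 105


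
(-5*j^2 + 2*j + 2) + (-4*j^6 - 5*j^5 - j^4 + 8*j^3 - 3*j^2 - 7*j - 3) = -4*j^6 - 5*j^5 - j^4 + 8*j^3 - 8*j^2 - 5*j - 1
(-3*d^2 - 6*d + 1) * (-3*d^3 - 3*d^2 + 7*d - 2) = 9*d^5 + 27*d^4 - 6*d^3 - 39*d^2 + 19*d - 2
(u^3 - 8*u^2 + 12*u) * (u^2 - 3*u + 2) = u^5 - 11*u^4 + 38*u^3 - 52*u^2 + 24*u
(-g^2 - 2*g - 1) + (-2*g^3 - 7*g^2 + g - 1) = -2*g^3 - 8*g^2 - g - 2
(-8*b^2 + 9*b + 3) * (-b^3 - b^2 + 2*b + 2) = 8*b^5 - b^4 - 28*b^3 - b^2 + 24*b + 6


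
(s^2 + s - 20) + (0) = s^2 + s - 20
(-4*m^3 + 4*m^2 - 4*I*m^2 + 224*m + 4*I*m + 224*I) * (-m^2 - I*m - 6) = 4*m^5 - 4*m^4 + 8*I*m^4 - 204*m^3 - 8*I*m^3 - 20*m^2 - 424*I*m^2 - 1120*m - 24*I*m - 1344*I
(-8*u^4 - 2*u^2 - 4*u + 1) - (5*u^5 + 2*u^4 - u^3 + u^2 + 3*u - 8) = -5*u^5 - 10*u^4 + u^3 - 3*u^2 - 7*u + 9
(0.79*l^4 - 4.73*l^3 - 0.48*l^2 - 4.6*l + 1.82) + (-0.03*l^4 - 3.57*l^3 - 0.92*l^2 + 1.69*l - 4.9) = 0.76*l^4 - 8.3*l^3 - 1.4*l^2 - 2.91*l - 3.08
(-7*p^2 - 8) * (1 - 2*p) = 14*p^3 - 7*p^2 + 16*p - 8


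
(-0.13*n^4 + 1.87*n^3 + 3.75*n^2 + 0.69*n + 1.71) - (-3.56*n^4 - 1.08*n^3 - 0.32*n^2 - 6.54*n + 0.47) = 3.43*n^4 + 2.95*n^3 + 4.07*n^2 + 7.23*n + 1.24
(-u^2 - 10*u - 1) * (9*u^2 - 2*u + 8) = -9*u^4 - 88*u^3 + 3*u^2 - 78*u - 8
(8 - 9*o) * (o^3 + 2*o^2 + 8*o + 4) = -9*o^4 - 10*o^3 - 56*o^2 + 28*o + 32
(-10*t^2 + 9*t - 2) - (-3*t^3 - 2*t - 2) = 3*t^3 - 10*t^2 + 11*t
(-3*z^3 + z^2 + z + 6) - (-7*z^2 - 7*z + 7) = -3*z^3 + 8*z^2 + 8*z - 1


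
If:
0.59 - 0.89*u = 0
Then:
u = 0.66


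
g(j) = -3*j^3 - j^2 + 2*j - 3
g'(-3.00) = -73.00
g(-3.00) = 63.00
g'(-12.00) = -1270.00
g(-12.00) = 5013.00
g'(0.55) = -1.82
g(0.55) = -2.70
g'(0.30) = 0.59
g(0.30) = -2.57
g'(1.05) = -10.02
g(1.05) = -5.48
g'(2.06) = -40.31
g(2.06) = -29.35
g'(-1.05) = -5.82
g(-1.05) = -2.73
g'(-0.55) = 0.38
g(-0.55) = -3.90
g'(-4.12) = -142.53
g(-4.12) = 181.59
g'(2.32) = -51.08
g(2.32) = -41.20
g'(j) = -9*j^2 - 2*j + 2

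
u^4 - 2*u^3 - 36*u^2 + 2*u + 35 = (u - 7)*(u - 1)*(u + 1)*(u + 5)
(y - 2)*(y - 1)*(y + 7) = y^3 + 4*y^2 - 19*y + 14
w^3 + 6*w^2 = w^2*(w + 6)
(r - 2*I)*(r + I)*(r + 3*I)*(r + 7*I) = r^4 + 9*I*r^3 - 9*r^2 + 41*I*r - 42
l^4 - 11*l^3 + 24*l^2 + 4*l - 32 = (l - 8)*(l - 2)^2*(l + 1)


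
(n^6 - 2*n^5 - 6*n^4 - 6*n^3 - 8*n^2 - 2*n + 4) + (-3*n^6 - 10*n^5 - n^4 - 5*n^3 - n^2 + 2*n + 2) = -2*n^6 - 12*n^5 - 7*n^4 - 11*n^3 - 9*n^2 + 6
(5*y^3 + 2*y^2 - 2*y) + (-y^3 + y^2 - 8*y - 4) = 4*y^3 + 3*y^2 - 10*y - 4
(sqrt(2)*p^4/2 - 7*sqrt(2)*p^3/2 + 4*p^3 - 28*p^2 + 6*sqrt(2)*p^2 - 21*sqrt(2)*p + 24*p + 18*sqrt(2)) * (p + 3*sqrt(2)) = sqrt(2)*p^5/2 - 7*sqrt(2)*p^4/2 + 7*p^4 - 49*p^3 + 18*sqrt(2)*p^3 - 105*sqrt(2)*p^2 + 60*p^2 - 126*p + 90*sqrt(2)*p + 108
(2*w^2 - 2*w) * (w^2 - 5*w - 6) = 2*w^4 - 12*w^3 - 2*w^2 + 12*w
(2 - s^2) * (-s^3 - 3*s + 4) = s^5 + s^3 - 4*s^2 - 6*s + 8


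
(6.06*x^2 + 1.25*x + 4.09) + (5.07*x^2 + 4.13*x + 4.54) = 11.13*x^2 + 5.38*x + 8.63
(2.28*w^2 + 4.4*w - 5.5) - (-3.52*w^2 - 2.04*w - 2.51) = 5.8*w^2 + 6.44*w - 2.99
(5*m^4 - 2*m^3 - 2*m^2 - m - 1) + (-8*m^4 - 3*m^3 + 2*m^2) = -3*m^4 - 5*m^3 - m - 1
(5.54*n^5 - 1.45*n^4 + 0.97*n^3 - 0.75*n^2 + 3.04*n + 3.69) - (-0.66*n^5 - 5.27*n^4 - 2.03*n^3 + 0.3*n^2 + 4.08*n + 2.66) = 6.2*n^5 + 3.82*n^4 + 3.0*n^3 - 1.05*n^2 - 1.04*n + 1.03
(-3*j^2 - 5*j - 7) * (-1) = 3*j^2 + 5*j + 7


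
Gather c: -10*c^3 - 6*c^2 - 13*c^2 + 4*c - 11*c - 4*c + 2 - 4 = -10*c^3 - 19*c^2 - 11*c - 2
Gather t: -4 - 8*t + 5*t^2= 5*t^2 - 8*t - 4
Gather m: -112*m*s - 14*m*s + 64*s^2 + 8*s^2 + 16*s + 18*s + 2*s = -126*m*s + 72*s^2 + 36*s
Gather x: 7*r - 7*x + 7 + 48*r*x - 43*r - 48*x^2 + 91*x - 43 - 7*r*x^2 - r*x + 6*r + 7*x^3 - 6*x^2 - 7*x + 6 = -30*r + 7*x^3 + x^2*(-7*r - 54) + x*(47*r + 77) - 30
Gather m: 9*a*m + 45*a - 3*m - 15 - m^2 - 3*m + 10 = 45*a - m^2 + m*(9*a - 6) - 5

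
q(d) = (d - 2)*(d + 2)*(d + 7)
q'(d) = (d - 2)*(d + 2) + (d - 2)*(d + 7) + (d + 2)*(d + 7)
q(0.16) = -28.46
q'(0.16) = -1.68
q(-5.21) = 41.43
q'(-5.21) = 4.49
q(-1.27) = -13.68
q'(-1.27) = -16.94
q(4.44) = 179.76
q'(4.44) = 117.30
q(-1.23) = -14.35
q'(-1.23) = -16.68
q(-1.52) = -9.26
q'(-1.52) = -18.35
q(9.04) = 1246.65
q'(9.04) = 367.72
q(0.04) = -28.15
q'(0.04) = -3.44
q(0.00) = -28.00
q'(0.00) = -4.00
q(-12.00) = -700.00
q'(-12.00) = 260.00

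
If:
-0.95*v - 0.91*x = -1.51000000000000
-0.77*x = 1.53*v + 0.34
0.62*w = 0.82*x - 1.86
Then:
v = -2.23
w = 2.27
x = 3.99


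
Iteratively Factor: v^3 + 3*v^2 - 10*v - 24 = (v + 2)*(v^2 + v - 12) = (v - 3)*(v + 2)*(v + 4)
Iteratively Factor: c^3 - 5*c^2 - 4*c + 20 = (c - 2)*(c^2 - 3*c - 10) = (c - 5)*(c - 2)*(c + 2)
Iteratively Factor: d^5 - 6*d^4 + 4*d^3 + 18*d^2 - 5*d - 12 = (d - 4)*(d^4 - 2*d^3 - 4*d^2 + 2*d + 3) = (d - 4)*(d + 1)*(d^3 - 3*d^2 - d + 3) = (d - 4)*(d - 3)*(d + 1)*(d^2 - 1) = (d - 4)*(d - 3)*(d + 1)^2*(d - 1)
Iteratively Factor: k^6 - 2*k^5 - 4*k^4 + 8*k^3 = (k)*(k^5 - 2*k^4 - 4*k^3 + 8*k^2) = k^2*(k^4 - 2*k^3 - 4*k^2 + 8*k) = k^2*(k + 2)*(k^3 - 4*k^2 + 4*k) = k^3*(k + 2)*(k^2 - 4*k + 4) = k^3*(k - 2)*(k + 2)*(k - 2)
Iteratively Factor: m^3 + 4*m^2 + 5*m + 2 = (m + 1)*(m^2 + 3*m + 2) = (m + 1)*(m + 2)*(m + 1)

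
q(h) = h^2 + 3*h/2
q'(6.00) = 13.50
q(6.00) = 45.00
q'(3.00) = 7.50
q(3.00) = 13.50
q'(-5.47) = -9.44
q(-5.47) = 21.72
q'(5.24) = 11.98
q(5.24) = 35.32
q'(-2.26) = -3.02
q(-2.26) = 1.72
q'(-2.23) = -2.96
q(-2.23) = 1.63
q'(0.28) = 2.06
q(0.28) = 0.50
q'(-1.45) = -1.40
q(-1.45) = -0.07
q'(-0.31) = 0.88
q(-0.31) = -0.37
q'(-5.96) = -10.42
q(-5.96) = 26.58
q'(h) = 2*h + 3/2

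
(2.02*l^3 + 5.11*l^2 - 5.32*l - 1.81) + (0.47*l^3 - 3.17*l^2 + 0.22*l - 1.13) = 2.49*l^3 + 1.94*l^2 - 5.1*l - 2.94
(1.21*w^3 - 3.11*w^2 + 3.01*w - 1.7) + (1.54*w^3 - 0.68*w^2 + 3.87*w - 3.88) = 2.75*w^3 - 3.79*w^2 + 6.88*w - 5.58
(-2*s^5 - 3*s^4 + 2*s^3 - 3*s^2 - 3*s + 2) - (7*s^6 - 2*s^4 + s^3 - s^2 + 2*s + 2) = -7*s^6 - 2*s^5 - s^4 + s^3 - 2*s^2 - 5*s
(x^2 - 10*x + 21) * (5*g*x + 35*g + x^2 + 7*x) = 5*g*x^3 - 15*g*x^2 - 245*g*x + 735*g + x^4 - 3*x^3 - 49*x^2 + 147*x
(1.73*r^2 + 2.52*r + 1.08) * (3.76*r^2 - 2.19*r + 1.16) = 6.5048*r^4 + 5.6865*r^3 + 0.548800000000001*r^2 + 0.558*r + 1.2528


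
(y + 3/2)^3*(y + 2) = y^4 + 13*y^3/2 + 63*y^2/4 + 135*y/8 + 27/4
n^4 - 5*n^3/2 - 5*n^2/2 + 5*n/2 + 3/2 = (n - 3)*(n - 1)*(n + 1/2)*(n + 1)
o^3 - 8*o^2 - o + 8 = (o - 8)*(o - 1)*(o + 1)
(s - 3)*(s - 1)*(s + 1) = s^3 - 3*s^2 - s + 3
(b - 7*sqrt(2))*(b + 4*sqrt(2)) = b^2 - 3*sqrt(2)*b - 56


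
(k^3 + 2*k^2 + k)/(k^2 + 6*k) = (k^2 + 2*k + 1)/(k + 6)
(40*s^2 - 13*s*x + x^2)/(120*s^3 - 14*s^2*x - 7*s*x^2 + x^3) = (-8*s + x)/(-24*s^2 - 2*s*x + x^2)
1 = 1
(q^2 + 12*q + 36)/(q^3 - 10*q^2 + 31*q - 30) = (q^2 + 12*q + 36)/(q^3 - 10*q^2 + 31*q - 30)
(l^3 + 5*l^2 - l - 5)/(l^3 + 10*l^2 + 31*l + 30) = (l^2 - 1)/(l^2 + 5*l + 6)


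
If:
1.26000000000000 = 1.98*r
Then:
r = 0.64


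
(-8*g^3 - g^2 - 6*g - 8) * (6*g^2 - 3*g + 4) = -48*g^5 + 18*g^4 - 65*g^3 - 34*g^2 - 32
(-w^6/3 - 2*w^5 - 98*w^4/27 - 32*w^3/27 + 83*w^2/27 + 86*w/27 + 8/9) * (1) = -w^6/3 - 2*w^5 - 98*w^4/27 - 32*w^3/27 + 83*w^2/27 + 86*w/27 + 8/9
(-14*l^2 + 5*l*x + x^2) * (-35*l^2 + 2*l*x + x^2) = 490*l^4 - 203*l^3*x - 39*l^2*x^2 + 7*l*x^3 + x^4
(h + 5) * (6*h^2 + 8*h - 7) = 6*h^3 + 38*h^2 + 33*h - 35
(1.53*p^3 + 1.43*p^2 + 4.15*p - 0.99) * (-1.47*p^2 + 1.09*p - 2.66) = -2.2491*p^5 - 0.4344*p^4 - 8.6116*p^3 + 2.175*p^2 - 12.1181*p + 2.6334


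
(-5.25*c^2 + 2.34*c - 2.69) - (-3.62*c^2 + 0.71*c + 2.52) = -1.63*c^2 + 1.63*c - 5.21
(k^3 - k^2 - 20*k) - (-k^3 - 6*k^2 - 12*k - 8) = 2*k^3 + 5*k^2 - 8*k + 8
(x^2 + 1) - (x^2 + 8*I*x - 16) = -8*I*x + 17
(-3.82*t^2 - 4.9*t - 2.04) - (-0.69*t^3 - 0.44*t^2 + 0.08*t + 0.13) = 0.69*t^3 - 3.38*t^2 - 4.98*t - 2.17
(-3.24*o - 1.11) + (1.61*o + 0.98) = -1.63*o - 0.13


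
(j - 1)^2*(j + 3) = j^3 + j^2 - 5*j + 3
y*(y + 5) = y^2 + 5*y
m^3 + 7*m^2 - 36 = (m - 2)*(m + 3)*(m + 6)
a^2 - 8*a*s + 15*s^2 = (a - 5*s)*(a - 3*s)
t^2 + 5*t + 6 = (t + 2)*(t + 3)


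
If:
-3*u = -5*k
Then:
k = 3*u/5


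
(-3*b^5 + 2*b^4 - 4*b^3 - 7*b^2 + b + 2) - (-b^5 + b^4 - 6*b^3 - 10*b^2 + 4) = -2*b^5 + b^4 + 2*b^3 + 3*b^2 + b - 2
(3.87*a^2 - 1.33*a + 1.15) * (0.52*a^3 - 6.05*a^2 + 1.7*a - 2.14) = 2.0124*a^5 - 24.1051*a^4 + 15.2235*a^3 - 17.5003*a^2 + 4.8012*a - 2.461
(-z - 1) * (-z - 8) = z^2 + 9*z + 8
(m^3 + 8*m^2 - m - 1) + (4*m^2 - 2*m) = m^3 + 12*m^2 - 3*m - 1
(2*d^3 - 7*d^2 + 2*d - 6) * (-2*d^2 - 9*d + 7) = -4*d^5 - 4*d^4 + 73*d^3 - 55*d^2 + 68*d - 42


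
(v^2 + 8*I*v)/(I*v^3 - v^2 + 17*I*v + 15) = v*(v + 8*I)/(I*v^3 - v^2 + 17*I*v + 15)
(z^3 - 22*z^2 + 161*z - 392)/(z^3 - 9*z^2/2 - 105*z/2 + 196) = 2*(z^2 - 14*z + 49)/(2*z^2 + 7*z - 49)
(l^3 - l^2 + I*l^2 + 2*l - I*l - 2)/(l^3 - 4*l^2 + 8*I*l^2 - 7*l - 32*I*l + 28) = (l^3 + l^2*(-1 + I) + l*(2 - I) - 2)/(l^3 + l^2*(-4 + 8*I) + l*(-7 - 32*I) + 28)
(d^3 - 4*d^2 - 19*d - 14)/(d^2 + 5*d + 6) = (d^2 - 6*d - 7)/(d + 3)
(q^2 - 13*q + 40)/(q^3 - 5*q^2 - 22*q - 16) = (q - 5)/(q^2 + 3*q + 2)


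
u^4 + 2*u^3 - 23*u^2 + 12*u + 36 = (u - 3)*(u - 2)*(u + 1)*(u + 6)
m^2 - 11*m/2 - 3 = (m - 6)*(m + 1/2)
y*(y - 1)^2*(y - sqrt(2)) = y^4 - 2*y^3 - sqrt(2)*y^3 + y^2 + 2*sqrt(2)*y^2 - sqrt(2)*y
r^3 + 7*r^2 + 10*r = r*(r + 2)*(r + 5)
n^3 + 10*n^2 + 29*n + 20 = (n + 1)*(n + 4)*(n + 5)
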